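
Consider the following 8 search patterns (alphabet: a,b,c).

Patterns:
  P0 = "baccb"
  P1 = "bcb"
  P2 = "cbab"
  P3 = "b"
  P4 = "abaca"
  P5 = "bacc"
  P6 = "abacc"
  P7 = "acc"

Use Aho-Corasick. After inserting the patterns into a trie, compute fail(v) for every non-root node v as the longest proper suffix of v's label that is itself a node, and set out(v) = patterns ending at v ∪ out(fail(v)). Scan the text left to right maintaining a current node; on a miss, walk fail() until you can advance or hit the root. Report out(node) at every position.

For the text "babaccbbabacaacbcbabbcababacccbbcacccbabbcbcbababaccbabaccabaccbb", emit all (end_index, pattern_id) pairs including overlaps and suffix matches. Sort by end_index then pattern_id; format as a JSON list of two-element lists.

Build:
Trie nodes:
  0='ε' goto a→12 b→1 c→8
  1='b' goto a→2 c→6  [P3 ends]
  2='ba' goto c→3
  3='bac' goto c→4
  4='bacc' goto b→5  [P5 ends]
  5='baccb' goto ·  [P0 ends]
  6='bc' goto b→7
  7='bcb' goto ·  [P1 ends]
  8='c' goto b→9
  9='cb' goto a→10
  10='cba' goto b→11
  11='cbab' goto ·  [P2 ends]
  12='a' goto b→13 c→18
  13='ab' goto a→14
  14='aba' goto c→15
  15='abac' goto a→16 c→17
  16='abaca' goto ·  [P4 ends]
  17='abacc' goto ·  [P6 ends]
  18='ac' goto c→19
  19='acc' goto ·  [P7 ends]

BFS fail/out derivation:
  fail(1) 'b': from fail(0)=0 chase 'b': 0 ⇒ 0;  out={3}∪out(0)={3}
  fail(8) 'c': from fail(0)=0 chase 'c': 0 ⇒ 0;  out=∅∪out(0)=∅
  fail(12) 'a': from fail(0)=0 chase 'a': 0 ⇒ 0;  out=∅∪out(0)=∅
  fail(2) 'ba': from fail(1)=0 chase 'a': 0 ⇒ 12;  out=∅∪out(12)=∅
  fail(6) 'bc': from fail(1)=0 chase 'c': 0 ⇒ 8;  out=∅∪out(8)=∅
  fail(9) 'cb': from fail(8)=0 chase 'b': 0 ⇒ 1;  out=∅∪out(1)={3}
  fail(13) 'ab': from fail(12)=0 chase 'b': 0 ⇒ 1;  out=∅∪out(1)={3}
  fail(18) 'ac': from fail(12)=0 chase 'c': 0 ⇒ 8;  out=∅∪out(8)=∅
  fail(3) 'bac': from fail(2)=12 chase 'c': 12 ⇒ 18;  out=∅∪out(18)=∅
  fail(7) 'bcb': from fail(6)=8 chase 'b': 8 ⇒ 9;  out={1}∪out(9)={1,3}
  fail(10) 'cba': from fail(9)=1 chase 'a': 1 ⇒ 2;  out=∅∪out(2)=∅
  fail(14) 'aba': from fail(13)=1 chase 'a': 1 ⇒ 2;  out=∅∪out(2)=∅
  fail(19) 'acc': from fail(18)=8 chase 'c': 8→0 ⇒ 8;  out={7}∪out(8)={7}
  fail(4) 'bacc': from fail(3)=18 chase 'c': 18 ⇒ 19;  out={5}∪out(19)={5,7}
  fail(11) 'cbab': from fail(10)=2 chase 'b': 2→12 ⇒ 13;  out={2}∪out(13)={2,3}
  fail(15) 'abac': from fail(14)=2 chase 'c': 2 ⇒ 3;  out=∅∪out(3)=∅
  fail(5) 'baccb': from fail(4)=19 chase 'b': 19→8 ⇒ 9;  out={0}∪out(9)={0,3}
  fail(16) 'abaca': from fail(15)=3 chase 'a': 3→18→8→0 ⇒ 12;  out={4}∪out(12)={4}
  fail(17) 'abacc': from fail(15)=3 chase 'c': 3 ⇒ 4;  out={6}∪out(4)={5,6,7}

Scan:
[0] read 'b'  n0⇒n1  ** P3@[0:0]
[1] read 'a'  n1⇒n2
[2] read 'b'  n2⇒n13 ·f  ** P3@[2:2]
[3] read 'a'  n13⇒n14
[4] read 'c'  n14⇒n15
[5] read 'c'  n15⇒n17  ** P5@[2:5],P6@[1:5],P7@[3:5]
[6] read 'b'  n17⇒n5 ·f  ** P0@[2:6],P3@[6:6]
[7] read 'b'  n5⇒n1 ·f  ** P3@[7:7]
[8] read 'a'  n1⇒n2
[9] read 'b'  n2⇒n13 ·f  ** P3@[9:9]
[10] read 'a'  n13⇒n14
[11] read 'c'  n14⇒n15
[12] read 'a'  n15⇒n16  ** P4@[8:12]
[13] read 'a'  n16⇒n12 ·f
[14] read 'c'  n12⇒n18
[15] read 'b'  n18⇒n9 ·f  ** P3@[15:15]
[16] read 'c'  n9⇒n6 ·f
[17] read 'b'  n6⇒n7  ** P1@[15:17],P3@[17:17]
[18] read 'a'  n7⇒n10 ·f
[19] read 'b'  n10⇒n11  ** P2@[16:19],P3@[19:19]
[20] read 'b'  n11⇒n1 ·f  ** P3@[20:20]
[21] read 'c'  n1⇒n6
[22] read 'a'  n6⇒n12 ·f
[23] read 'b'  n12⇒n13  ** P3@[23:23]
[24] read 'a'  n13⇒n14
[25] read 'b'  n14⇒n13 ·f  ** P3@[25:25]
[26] read 'a'  n13⇒n14
[27] read 'c'  n14⇒n15
[28] read 'c'  n15⇒n17  ** P5@[25:28],P6@[24:28],P7@[26:28]
[29] read 'c'  n17⇒n8 ·f
[30] read 'b'  n8⇒n9  ** P3@[30:30]
[31] read 'b'  n9⇒n1 ·f  ** P3@[31:31]
[32] read 'c'  n1⇒n6
[33] read 'a'  n6⇒n12 ·f
[34] read 'c'  n12⇒n18
[35] read 'c'  n18⇒n19  ** P7@[33:35]
[36] read 'c'  n19⇒n8 ·f
[37] read 'b'  n8⇒n9  ** P3@[37:37]
[38] read 'a'  n9⇒n10
[39] read 'b'  n10⇒n11  ** P2@[36:39],P3@[39:39]
[40] read 'b'  n11⇒n1 ·f  ** P3@[40:40]
[41] read 'c'  n1⇒n6
[42] read 'b'  n6⇒n7  ** P1@[40:42],P3@[42:42]
[43] read 'c'  n7⇒n6 ·f
[44] read 'b'  n6⇒n7  ** P1@[42:44],P3@[44:44]
[45] read 'a'  n7⇒n10 ·f
[46] read 'b'  n10⇒n11  ** P2@[43:46],P3@[46:46]
[47] read 'a'  n11⇒n14 ·f
[48] read 'b'  n14⇒n13 ·f  ** P3@[48:48]
[49] read 'a'  n13⇒n14
[50] read 'c'  n14⇒n15
[51] read 'c'  n15⇒n17  ** P5@[48:51],P6@[47:51],P7@[49:51]
[52] read 'b'  n17⇒n5 ·f  ** P0@[48:52],P3@[52:52]
[53] read 'a'  n5⇒n10 ·f
[54] read 'b'  n10⇒n11  ** P2@[51:54],P3@[54:54]
[55] read 'a'  n11⇒n14 ·f
[56] read 'c'  n14⇒n15
[57] read 'c'  n15⇒n17  ** P5@[54:57],P6@[53:57],P7@[55:57]
[58] read 'a'  n17⇒n12 ·f
[59] read 'b'  n12⇒n13  ** P3@[59:59]
[60] read 'a'  n13⇒n14
[61] read 'c'  n14⇒n15
[62] read 'c'  n15⇒n17  ** P5@[59:62],P6@[58:62],P7@[60:62]
[63] read 'b'  n17⇒n5 ·f  ** P0@[59:63],P3@[63:63]
[64] read 'b'  n5⇒n1 ·f  ** P3@[64:64]

Result: [[0,3],[2,3],[5,5],[5,6],[5,7],[6,0],[6,3],[7,3],[9,3],[12,4],[15,3],[17,1],[17,3],[19,2],[19,3],[20,3],[23,3],[25,3],[28,5],[28,6],[28,7],[30,3],[31,3],[35,7],[37,3],[39,2],[39,3],[40,3],[42,1],[42,3],[44,1],[44,3],[46,2],[46,3],[48,3],[51,5],[51,6],[51,7],[52,0],[52,3],[54,2],[54,3],[57,5],[57,6],[57,7],[59,3],[62,5],[62,6],[62,7],[63,0],[63,3],[64,3]]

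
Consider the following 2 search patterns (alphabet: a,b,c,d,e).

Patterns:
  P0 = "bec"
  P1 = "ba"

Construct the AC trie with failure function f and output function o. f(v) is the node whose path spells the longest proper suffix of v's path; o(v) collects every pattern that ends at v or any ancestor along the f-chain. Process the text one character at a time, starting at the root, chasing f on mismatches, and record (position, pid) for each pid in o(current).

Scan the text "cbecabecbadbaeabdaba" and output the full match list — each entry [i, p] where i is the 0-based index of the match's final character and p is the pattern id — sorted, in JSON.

Construct AC machine:
Trie (insert patterns):
  n0 'ε': b→1
  n1 'b': a→4 e→2
  n2 'be': c→3
  n3 'bec': ·  [P0 ends]
  n4 'ba': ·  [P1 ends]

BFS fail/out derivation:
  n1('b'): parent n0 fail=0; on 'b' 0 → fail=0;  out ∅∪∅=∅
  n2('be'): parent n1 fail=0; on 'e' 0 → fail=0;  out ∅∪∅=∅
  n4('ba'): parent n1 fail=0; on 'a' 0 → fail=0;  out {1}∪∅={1}
  n3('bec'): parent n2 fail=0; on 'c' 0 → fail=0;  out {0}∪∅={0}

Scan:
i=0 'c': node 0→0
i=1 'b': node 0→1
i=2 'e': node 1→2
i=3 'c': node 2→3  → match P0@[1:3]
i=4 'a': node 3→0 ·f
i=5 'b': node 0→1
i=6 'e': node 1→2
i=7 'c': node 2→3  → match P0@[5:7]
i=8 'b': node 3→1 ·f
i=9 'a': node 1→4  → match P1@[8:9]
i=10 'd': node 4→0 ·f
i=11 'b': node 0→1
i=12 'a': node 1→4  → match P1@[11:12]
i=13 'e': node 4→0 ·f
i=14 'a': node 0→0
i=15 'b': node 0→1
i=16 'd': node 1→0 ·f
i=17 'a': node 0→0
i=18 'b': node 0→1
i=19 'a': node 1→4  → match P1@[18:19]

All matches (sorted): [[3,0],[7,0],[9,1],[12,1],[19,1]]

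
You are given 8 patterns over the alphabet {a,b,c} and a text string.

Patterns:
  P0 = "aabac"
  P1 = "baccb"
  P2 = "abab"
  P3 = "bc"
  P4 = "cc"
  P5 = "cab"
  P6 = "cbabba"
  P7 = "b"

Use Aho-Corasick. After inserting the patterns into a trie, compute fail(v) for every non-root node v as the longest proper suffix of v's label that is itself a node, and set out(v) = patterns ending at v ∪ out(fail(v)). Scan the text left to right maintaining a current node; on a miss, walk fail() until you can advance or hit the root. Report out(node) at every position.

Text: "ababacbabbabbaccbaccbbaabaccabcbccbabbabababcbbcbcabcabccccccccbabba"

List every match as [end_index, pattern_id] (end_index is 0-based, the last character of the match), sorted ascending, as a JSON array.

Build:
Trie nodes:
  n0 'ε': a→1 b→6 c→15
  n1 'a': a→2 b→11
  n2 'aa': b→3
  n3 'aab': a→4
  n4 'aaba': c→5
  n5 'aabac': ·  ←P0
  n6 'b': a→7 c→14  ←P7
  n7 'ba': c→8
  n8 'bac': c→9
  n9 'bacc': b→10
  n10 'baccb': ·  ←P1
  n11 'ab': a→12
  n12 'aba': b→13
  n13 'abab': ·  ←P2
  n14 'bc': ·  ←P3
  n15 'c': a→17 b→19 c→16
  n16 'cc': ·  ←P4
  n17 'ca': b→18
  n18 'cab': ·  ←P5
  n19 'cb': a→20
  n20 'cba': b→21
  n21 'cbab': b→22
  n22 'cbabb': a→23
  n23 'cbabba': ·  ←P6

Failure links (BFS by depth):
  fail(1) 'a': from fail(0)=0 chase 'a': 0 ⇒ 0;  out=∅∪out(0)=∅
  fail(6) 'b': from fail(0)=0 chase 'b': 0 ⇒ 0;  out={7}∪out(0)={7}
  fail(15) 'c': from fail(0)=0 chase 'c': 0 ⇒ 0;  out=∅∪out(0)=∅
  fail(2) 'aa': from fail(1)=0 chase 'a': 0 ⇒ 1;  out=∅∪out(1)=∅
  fail(7) 'ba': from fail(6)=0 chase 'a': 0 ⇒ 1;  out=∅∪out(1)=∅
  fail(11) 'ab': from fail(1)=0 chase 'b': 0 ⇒ 6;  out=∅∪out(6)={7}
  fail(14) 'bc': from fail(6)=0 chase 'c': 0 ⇒ 15;  out={3}∪out(15)={3}
  fail(16) 'cc': from fail(15)=0 chase 'c': 0 ⇒ 15;  out={4}∪out(15)={4}
  fail(17) 'ca': from fail(15)=0 chase 'a': 0 ⇒ 1;  out=∅∪out(1)=∅
  fail(19) 'cb': from fail(15)=0 chase 'b': 0 ⇒ 6;  out=∅∪out(6)={7}
  fail(3) 'aab': from fail(2)=1 chase 'b': 1 ⇒ 11;  out=∅∪out(11)={7}
  fail(8) 'bac': from fail(7)=1 chase 'c': 1→0 ⇒ 15;  out=∅∪out(15)=∅
  fail(12) 'aba': from fail(11)=6 chase 'a': 6 ⇒ 7;  out=∅∪out(7)=∅
  fail(18) 'cab': from fail(17)=1 chase 'b': 1 ⇒ 11;  out={5}∪out(11)={5,7}
  fail(20) 'cba': from fail(19)=6 chase 'a': 6 ⇒ 7;  out=∅∪out(7)=∅
  fail(4) 'aaba': from fail(3)=11 chase 'a': 11 ⇒ 12;  out=∅∪out(12)=∅
  fail(9) 'bacc': from fail(8)=15 chase 'c': 15 ⇒ 16;  out=∅∪out(16)={4}
  fail(13) 'abab': from fail(12)=7 chase 'b': 7→1 ⇒ 11;  out={2}∪out(11)={2,7}
  fail(21) 'cbab': from fail(20)=7 chase 'b': 7→1 ⇒ 11;  out=∅∪out(11)={7}
  fail(5) 'aabac': from fail(4)=12 chase 'c': 12→7 ⇒ 8;  out={0}∪out(8)={0}
  fail(10) 'baccb': from fail(9)=16 chase 'b': 16→15 ⇒ 19;  out={1}∪out(19)={1,7}
  fail(22) 'cbabb': from fail(21)=11 chase 'b': 11→6→0 ⇒ 6;  out=∅∪out(6)={7}
  fail(23) 'cbabba': from fail(22)=6 chase 'a': 6 ⇒ 7;  out={6}∪out(7)={6}

Scan:
[0] read 'a'  n0⇒n1
[1] read 'b'  n1⇒n11  ** P7@[1:1]
[2] read 'a'  n11⇒n12
[3] read 'b'  n12⇒n13  ** P2@[0:3],P7@[3:3]
[4] read 'a'  n13⇒n12 ·f
[5] read 'c'  n12⇒n8 ·f
[6] read 'b'  n8⇒n19 ·f  ** P7@[6:6]
[7] read 'a'  n19⇒n20
[8] read 'b'  n20⇒n21  ** P7@[8:8]
[9] read 'b'  n21⇒n22  ** P7@[9:9]
[10] read 'a'  n22⇒n23  ** P6@[5:10]
[11] read 'b'  n23⇒n11 ·f  ** P7@[11:11]
[12] read 'b'  n11⇒n6 ·f  ** P7@[12:12]
[13] read 'a'  n6⇒n7
[14] read 'c'  n7⇒n8
[15] read 'c'  n8⇒n9  ** P4@[14:15]
[16] read 'b'  n9⇒n10  ** P1@[12:16],P7@[16:16]
[17] read 'a'  n10⇒n20 ·f
[18] read 'c'  n20⇒n8 ·f
[19] read 'c'  n8⇒n9  ** P4@[18:19]
[20] read 'b'  n9⇒n10  ** P1@[16:20],P7@[20:20]
[21] read 'b'  n10⇒n6 ·f  ** P7@[21:21]
[22] read 'a'  n6⇒n7
[23] read 'a'  n7⇒n2 ·f
[24] read 'b'  n2⇒n3  ** P7@[24:24]
[25] read 'a'  n3⇒n4
[26] read 'c'  n4⇒n5  ** P0@[22:26]
[27] read 'c'  n5⇒n9 ·f  ** P4@[26:27]
[28] read 'a'  n9⇒n17 ·f
[29] read 'b'  n17⇒n18  ** P5@[27:29],P7@[29:29]
[30] read 'c'  n18⇒n14 ·f  ** P3@[29:30]
[31] read 'b'  n14⇒n19 ·f  ** P7@[31:31]
[32] read 'c'  n19⇒n14 ·f  ** P3@[31:32]
[33] read 'c'  n14⇒n16 ·f  ** P4@[32:33]
[34] read 'b'  n16⇒n19 ·f  ** P7@[34:34]
[35] read 'a'  n19⇒n20
[36] read 'b'  n20⇒n21  ** P7@[36:36]
[37] read 'b'  n21⇒n22  ** P7@[37:37]
[38] read 'a'  n22⇒n23  ** P6@[33:38]
[39] read 'b'  n23⇒n11 ·f  ** P7@[39:39]
[40] read 'a'  n11⇒n12
[41] read 'b'  n12⇒n13  ** P2@[38:41],P7@[41:41]
[42] read 'a'  n13⇒n12 ·f
[43] read 'b'  n12⇒n13  ** P2@[40:43],P7@[43:43]
[44] read 'c'  n13⇒n14 ·f  ** P3@[43:44]
[45] read 'b'  n14⇒n19 ·f  ** P7@[45:45]
[46] read 'b'  n19⇒n6 ·f  ** P7@[46:46]
[47] read 'c'  n6⇒n14  ** P3@[46:47]
[48] read 'b'  n14⇒n19 ·f  ** P7@[48:48]
[49] read 'c'  n19⇒n14 ·f  ** P3@[48:49]
[50] read 'a'  n14⇒n17 ·f
[51] read 'b'  n17⇒n18  ** P5@[49:51],P7@[51:51]
[52] read 'c'  n18⇒n14 ·f  ** P3@[51:52]
[53] read 'a'  n14⇒n17 ·f
[54] read 'b'  n17⇒n18  ** P5@[52:54],P7@[54:54]
[55] read 'c'  n18⇒n14 ·f  ** P3@[54:55]
[56] read 'c'  n14⇒n16 ·f  ** P4@[55:56]
[57] read 'c'  n16⇒n16 ·f  ** P4@[56:57]
[58] read 'c'  n16⇒n16 ·f  ** P4@[57:58]
[59] read 'c'  n16⇒n16 ·f  ** P4@[58:59]
[60] read 'c'  n16⇒n16 ·f  ** P4@[59:60]
[61] read 'c'  n16⇒n16 ·f  ** P4@[60:61]
[62] read 'c'  n16⇒n16 ·f  ** P4@[61:62]
[63] read 'b'  n16⇒n19 ·f  ** P7@[63:63]
[64] read 'a'  n19⇒n20
[65] read 'b'  n20⇒n21  ** P7@[65:65]
[66] read 'b'  n21⇒n22  ** P7@[66:66]
[67] read 'a'  n22⇒n23  ** P6@[62:67]

All matches (sorted): [[1,7],[3,2],[3,7],[6,7],[8,7],[9,7],[10,6],[11,7],[12,7],[15,4],[16,1],[16,7],[19,4],[20,1],[20,7],[21,7],[24,7],[26,0],[27,4],[29,5],[29,7],[30,3],[31,7],[32,3],[33,4],[34,7],[36,7],[37,7],[38,6],[39,7],[41,2],[41,7],[43,2],[43,7],[44,3],[45,7],[46,7],[47,3],[48,7],[49,3],[51,5],[51,7],[52,3],[54,5],[54,7],[55,3],[56,4],[57,4],[58,4],[59,4],[60,4],[61,4],[62,4],[63,7],[65,7],[66,7],[67,6]]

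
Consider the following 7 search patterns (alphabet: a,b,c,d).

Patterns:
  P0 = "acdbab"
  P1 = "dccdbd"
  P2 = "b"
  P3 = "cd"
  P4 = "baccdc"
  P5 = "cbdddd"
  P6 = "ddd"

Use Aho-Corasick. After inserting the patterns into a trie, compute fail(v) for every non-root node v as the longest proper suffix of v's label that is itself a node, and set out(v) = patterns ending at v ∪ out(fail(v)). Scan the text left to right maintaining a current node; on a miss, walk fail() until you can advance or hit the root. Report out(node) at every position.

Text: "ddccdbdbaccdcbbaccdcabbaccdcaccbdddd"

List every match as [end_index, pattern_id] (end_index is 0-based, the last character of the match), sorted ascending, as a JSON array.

Build:
Trie (insert patterns):
  0='ε' goto a→1 b→13 c→14 d→7
  1='a' goto c→2
  2='ac' goto d→3
  3='acd' goto b→4
  4='acdb' goto a→5
  5='acdba' goto b→6
  6='acdbab' goto ·  [P0 ends]
  7='d' goto c→8 d→26
  8='dc' goto c→9
  9='dcc' goto d→10
  10='dccd' goto b→11
  11='dccdb' goto d→12
  12='dccdbd' goto ·  [P1 ends]
  13='b' goto a→16  [P2 ends]
  14='c' goto b→21 d→15
  15='cd' goto ·  [P3 ends]
  16='ba' goto c→17
  17='bac' goto c→18
  18='bacc' goto d→19
  19='baccd' goto c→20
  20='baccdc' goto ·  [P4 ends]
  21='cb' goto d→22
  22='cbd' goto d→23
  23='cbdd' goto d→24
  24='cbddd' goto d→25
  25='cbdddd' goto ·  [P5 ends]
  26='dd' goto d→27
  27='ddd' goto ·  [P6 ends]

Failure links (BFS by depth):
  fail(1) 'a': from fail(0)=0 chase 'a': 0 ⇒ 0;  out=∅∪out(0)=∅
  fail(7) 'd': from fail(0)=0 chase 'd': 0 ⇒ 0;  out=∅∪out(0)=∅
  fail(13) 'b': from fail(0)=0 chase 'b': 0 ⇒ 0;  out={2}∪out(0)={2}
  fail(14) 'c': from fail(0)=0 chase 'c': 0 ⇒ 0;  out=∅∪out(0)=∅
  fail(2) 'ac': from fail(1)=0 chase 'c': 0 ⇒ 14;  out=∅∪out(14)=∅
  fail(8) 'dc': from fail(7)=0 chase 'c': 0 ⇒ 14;  out=∅∪out(14)=∅
  fail(15) 'cd': from fail(14)=0 chase 'd': 0 ⇒ 7;  out={3}∪out(7)={3}
  fail(16) 'ba': from fail(13)=0 chase 'a': 0 ⇒ 1;  out=∅∪out(1)=∅
  fail(21) 'cb': from fail(14)=0 chase 'b': 0 ⇒ 13;  out=∅∪out(13)={2}
  fail(26) 'dd': from fail(7)=0 chase 'd': 0 ⇒ 7;  out=∅∪out(7)=∅
  fail(3) 'acd': from fail(2)=14 chase 'd': 14 ⇒ 15;  out=∅∪out(15)={3}
  fail(9) 'dcc': from fail(8)=14 chase 'c': 14→0 ⇒ 14;  out=∅∪out(14)=∅
  fail(17) 'bac': from fail(16)=1 chase 'c': 1 ⇒ 2;  out=∅∪out(2)=∅
  fail(22) 'cbd': from fail(21)=13 chase 'd': 13→0 ⇒ 7;  out=∅∪out(7)=∅
  fail(27) 'ddd': from fail(26)=7 chase 'd': 7 ⇒ 26;  out={6}∪out(26)={6}
  fail(4) 'acdb': from fail(3)=15 chase 'b': 15→7→0 ⇒ 13;  out=∅∪out(13)={2}
  fail(10) 'dccd': from fail(9)=14 chase 'd': 14 ⇒ 15;  out=∅∪out(15)={3}
  fail(18) 'bacc': from fail(17)=2 chase 'c': 2→14→0 ⇒ 14;  out=∅∪out(14)=∅
  fail(23) 'cbdd': from fail(22)=7 chase 'd': 7 ⇒ 26;  out=∅∪out(26)=∅
  fail(5) 'acdba': from fail(4)=13 chase 'a': 13 ⇒ 16;  out=∅∪out(16)=∅
  fail(11) 'dccdb': from fail(10)=15 chase 'b': 15→7→0 ⇒ 13;  out=∅∪out(13)={2}
  fail(19) 'baccd': from fail(18)=14 chase 'd': 14 ⇒ 15;  out=∅∪out(15)={3}
  fail(24) 'cbddd': from fail(23)=26 chase 'd': 26 ⇒ 27;  out=∅∪out(27)={6}
  fail(6) 'acdbab': from fail(5)=16 chase 'b': 16→1→0 ⇒ 13;  out={0}∪out(13)={0,2}
  fail(12) 'dccdbd': from fail(11)=13 chase 'd': 13→0 ⇒ 7;  out={1}∪out(7)={1}
  fail(20) 'baccdc': from fail(19)=15 chase 'c': 15→7 ⇒ 8;  out={4}∪out(8)={4}
  fail(25) 'cbdddd': from fail(24)=27 chase 'd': 27→26 ⇒ 27;  out={5}∪out(27)={5,6}

Text stream:
i=0 'd': node 0→7
i=1 'd': node 7→26
i=2 'c': node 26→8 (via fail)
i=3 'c': node 8→9
i=4 'd': node 9→10  → match P3@[3:4]
i=5 'b': node 10→11  → match P2@[5:5]
i=6 'd': node 11→12  → match P1@[1:6]
i=7 'b': node 12→13 (via fail)  → match P2@[7:7]
i=8 'a': node 13→16
i=9 'c': node 16→17
i=10 'c': node 17→18
i=11 'd': node 18→19  → match P3@[10:11]
i=12 'c': node 19→20  → match P4@[7:12]
i=13 'b': node 20→21 (via fail)  → match P2@[13:13]
i=14 'b': node 21→13 (via fail)  → match P2@[14:14]
i=15 'a': node 13→16
i=16 'c': node 16→17
i=17 'c': node 17→18
i=18 'd': node 18→19  → match P3@[17:18]
i=19 'c': node 19→20  → match P4@[14:19]
i=20 'a': node 20→1 (via fail)
i=21 'b': node 1→13 (via fail)  → match P2@[21:21]
i=22 'b': node 13→13 (via fail)  → match P2@[22:22]
i=23 'a': node 13→16
i=24 'c': node 16→17
i=25 'c': node 17→18
i=26 'd': node 18→19  → match P3@[25:26]
i=27 'c': node 19→20  → match P4@[22:27]
i=28 'a': node 20→1 (via fail)
i=29 'c': node 1→2
i=30 'c': node 2→14 (via fail)
i=31 'b': node 14→21  → match P2@[31:31]
i=32 'd': node 21→22
i=33 'd': node 22→23
i=34 'd': node 23→24  → match P6@[32:34]
i=35 'd': node 24→25  → match P5@[30:35],P6@[33:35]

Result: [[4,3],[5,2],[6,1],[7,2],[11,3],[12,4],[13,2],[14,2],[18,3],[19,4],[21,2],[22,2],[26,3],[27,4],[31,2],[34,6],[35,5],[35,6]]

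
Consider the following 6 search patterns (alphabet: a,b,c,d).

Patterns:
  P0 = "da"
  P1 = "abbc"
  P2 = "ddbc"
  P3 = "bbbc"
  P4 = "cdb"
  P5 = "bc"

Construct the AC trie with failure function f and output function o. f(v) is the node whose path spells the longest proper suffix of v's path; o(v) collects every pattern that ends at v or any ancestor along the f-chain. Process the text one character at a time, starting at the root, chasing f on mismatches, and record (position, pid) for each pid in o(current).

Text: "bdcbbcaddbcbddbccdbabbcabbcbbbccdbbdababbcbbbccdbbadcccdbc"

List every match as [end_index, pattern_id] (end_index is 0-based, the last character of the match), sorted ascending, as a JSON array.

Construct AC machine:
Trie nodes:
  n0 'ε': a→3 b→10 c→14 d→1
  n1 'd': a→2 d→7
  n2 'da': ·  ←P0
  n3 'a': b→4
  n4 'ab': b→5
  n5 'abb': c→6
  n6 'abbc': ·  ←P1
  n7 'dd': b→8
  n8 'ddb': c→9
  n9 'ddbc': ·  ←P2
  n10 'b': b→11 c→17
  n11 'bb': b→12
  n12 'bbb': c→13
  n13 'bbbc': ·  ←P3
  n14 'c': d→15
  n15 'cd': b→16
  n16 'cdb': ·  ←P4
  n17 'bc': ·  ←P5

Failure links (BFS by depth):
  fail(1) 'd': from fail(0)=0 chase 'd': 0 ⇒ 0;  out=∅∪out(0)=∅
  fail(3) 'a': from fail(0)=0 chase 'a': 0 ⇒ 0;  out=∅∪out(0)=∅
  fail(10) 'b': from fail(0)=0 chase 'b': 0 ⇒ 0;  out=∅∪out(0)=∅
  fail(14) 'c': from fail(0)=0 chase 'c': 0 ⇒ 0;  out=∅∪out(0)=∅
  fail(2) 'da': from fail(1)=0 chase 'a': 0 ⇒ 3;  out={0}∪out(3)={0}
  fail(4) 'ab': from fail(3)=0 chase 'b': 0 ⇒ 10;  out=∅∪out(10)=∅
  fail(7) 'dd': from fail(1)=0 chase 'd': 0 ⇒ 1;  out=∅∪out(1)=∅
  fail(11) 'bb': from fail(10)=0 chase 'b': 0 ⇒ 10;  out=∅∪out(10)=∅
  fail(15) 'cd': from fail(14)=0 chase 'd': 0 ⇒ 1;  out=∅∪out(1)=∅
  fail(17) 'bc': from fail(10)=0 chase 'c': 0 ⇒ 14;  out={5}∪out(14)={5}
  fail(5) 'abb': from fail(4)=10 chase 'b': 10 ⇒ 11;  out=∅∪out(11)=∅
  fail(8) 'ddb': from fail(7)=1 chase 'b': 1→0 ⇒ 10;  out=∅∪out(10)=∅
  fail(12) 'bbb': from fail(11)=10 chase 'b': 10 ⇒ 11;  out=∅∪out(11)=∅
  fail(16) 'cdb': from fail(15)=1 chase 'b': 1→0 ⇒ 10;  out={4}∪out(10)={4}
  fail(6) 'abbc': from fail(5)=11 chase 'c': 11→10 ⇒ 17;  out={1}∪out(17)={1,5}
  fail(9) 'ddbc': from fail(8)=10 chase 'c': 10 ⇒ 17;  out={2}∪out(17)={2,5}
  fail(13) 'bbbc': from fail(12)=11 chase 'c': 11→10 ⇒ 17;  out={3}∪out(17)={3,5}

Text stream:
[0] read 'b'  n0⇒n10
[1] read 'd'  n10⇒n1 ·f
[2] read 'c'  n1⇒n14 ·f
[3] read 'b'  n14⇒n10 ·f
[4] read 'b'  n10⇒n11
[5] read 'c'  n11⇒n17 ·f  ** P5@[4:5]
[6] read 'a'  n17⇒n3 ·f
[7] read 'd'  n3⇒n1 ·f
[8] read 'd'  n1⇒n7
[9] read 'b'  n7⇒n8
[10] read 'c'  n8⇒n9  ** P2@[7:10],P5@[9:10]
[11] read 'b'  n9⇒n10 ·f
[12] read 'd'  n10⇒n1 ·f
[13] read 'd'  n1⇒n7
[14] read 'b'  n7⇒n8
[15] read 'c'  n8⇒n9  ** P2@[12:15],P5@[14:15]
[16] read 'c'  n9⇒n14 ·f
[17] read 'd'  n14⇒n15
[18] read 'b'  n15⇒n16  ** P4@[16:18]
[19] read 'a'  n16⇒n3 ·f
[20] read 'b'  n3⇒n4
[21] read 'b'  n4⇒n5
[22] read 'c'  n5⇒n6  ** P1@[19:22],P5@[21:22]
[23] read 'a'  n6⇒n3 ·f
[24] read 'b'  n3⇒n4
[25] read 'b'  n4⇒n5
[26] read 'c'  n5⇒n6  ** P1@[23:26],P5@[25:26]
[27] read 'b'  n6⇒n10 ·f
[28] read 'b'  n10⇒n11
[29] read 'b'  n11⇒n12
[30] read 'c'  n12⇒n13  ** P3@[27:30],P5@[29:30]
[31] read 'c'  n13⇒n14 ·f
[32] read 'd'  n14⇒n15
[33] read 'b'  n15⇒n16  ** P4@[31:33]
[34] read 'b'  n16⇒n11 ·f
[35] read 'd'  n11⇒n1 ·f
[36] read 'a'  n1⇒n2  ** P0@[35:36]
[37] read 'b'  n2⇒n4 ·f
[38] read 'a'  n4⇒n3 ·f
[39] read 'b'  n3⇒n4
[40] read 'b'  n4⇒n5
[41] read 'c'  n5⇒n6  ** P1@[38:41],P5@[40:41]
[42] read 'b'  n6⇒n10 ·f
[43] read 'b'  n10⇒n11
[44] read 'b'  n11⇒n12
[45] read 'c'  n12⇒n13  ** P3@[42:45],P5@[44:45]
[46] read 'c'  n13⇒n14 ·f
[47] read 'd'  n14⇒n15
[48] read 'b'  n15⇒n16  ** P4@[46:48]
[49] read 'b'  n16⇒n11 ·f
[50] read 'a'  n11⇒n3 ·f
[51] read 'd'  n3⇒n1 ·f
[52] read 'c'  n1⇒n14 ·f
[53] read 'c'  n14⇒n14 ·f
[54] read 'c'  n14⇒n14 ·f
[55] read 'd'  n14⇒n15
[56] read 'b'  n15⇒n16  ** P4@[54:56]
[57] read 'c'  n16⇒n17 ·f  ** P5@[56:57]

All matches (sorted): [[5,5],[10,2],[10,5],[15,2],[15,5],[18,4],[22,1],[22,5],[26,1],[26,5],[30,3],[30,5],[33,4],[36,0],[41,1],[41,5],[45,3],[45,5],[48,4],[56,4],[57,5]]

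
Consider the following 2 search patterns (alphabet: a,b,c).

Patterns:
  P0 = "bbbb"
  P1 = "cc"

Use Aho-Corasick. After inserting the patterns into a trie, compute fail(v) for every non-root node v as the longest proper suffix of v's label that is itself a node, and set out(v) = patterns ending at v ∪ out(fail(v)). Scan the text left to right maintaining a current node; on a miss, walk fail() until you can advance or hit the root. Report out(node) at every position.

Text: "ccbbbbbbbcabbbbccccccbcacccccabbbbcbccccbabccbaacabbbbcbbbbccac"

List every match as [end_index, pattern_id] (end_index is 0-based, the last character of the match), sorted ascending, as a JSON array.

Build automaton:
Trie nodes:
  0='ε' goto b→1 c→5
  1='b' goto b→2
  2='bb' goto b→3
  3='bbb' goto b→4
  4='bbbb' goto ·  ←P0
  5='c' goto c→6
  6='cc' goto ·  ←P1

Failure links (BFS by depth):
  fail(1) 'b': from fail(0)=0 chase 'b': 0 ⇒ 0;  out=∅∪out(0)=∅
  fail(5) 'c': from fail(0)=0 chase 'c': 0 ⇒ 0;  out=∅∪out(0)=∅
  fail(2) 'bb': from fail(1)=0 chase 'b': 0 ⇒ 1;  out=∅∪out(1)=∅
  fail(6) 'cc': from fail(5)=0 chase 'c': 0 ⇒ 5;  out={1}∪out(5)={1}
  fail(3) 'bbb': from fail(2)=1 chase 'b': 1 ⇒ 2;  out=∅∪out(2)=∅
  fail(4) 'bbbb': from fail(3)=2 chase 'b': 2 ⇒ 3;  out={0}∪out(3)={0}

Text stream:
[0] read 'c'  n0⇒n5
[1] read 'c'  n5⇒n6  → match P1@[0:1]
[2] read 'b'  n6⇒n1 ·f
[3] read 'b'  n1⇒n2
[4] read 'b'  n2⇒n3
[5] read 'b'  n3⇒n4  → match P0@[2:5]
[6] read 'b'  n4⇒n4 ·f  → match P0@[3:6]
[7] read 'b'  n4⇒n4 ·f  → match P0@[4:7]
[8] read 'b'  n4⇒n4 ·f  → match P0@[5:8]
[9] read 'c'  n4⇒n5 ·f
[10] read 'a'  n5⇒n0 ·f
[11] read 'b'  n0⇒n1
[12] read 'b'  n1⇒n2
[13] read 'b'  n2⇒n3
[14] read 'b'  n3⇒n4  → match P0@[11:14]
[15] read 'c'  n4⇒n5 ·f
[16] read 'c'  n5⇒n6  → match P1@[15:16]
[17] read 'c'  n6⇒n6 ·f  → match P1@[16:17]
[18] read 'c'  n6⇒n6 ·f  → match P1@[17:18]
[19] read 'c'  n6⇒n6 ·f  → match P1@[18:19]
[20] read 'c'  n6⇒n6 ·f  → match P1@[19:20]
[21] read 'b'  n6⇒n1 ·f
[22] read 'c'  n1⇒n5 ·f
[23] read 'a'  n5⇒n0 ·f
[24] read 'c'  n0⇒n5
[25] read 'c'  n5⇒n6  → match P1@[24:25]
[26] read 'c'  n6⇒n6 ·f  → match P1@[25:26]
[27] read 'c'  n6⇒n6 ·f  → match P1@[26:27]
[28] read 'c'  n6⇒n6 ·f  → match P1@[27:28]
[29] read 'a'  n6⇒n0 ·f
[30] read 'b'  n0⇒n1
[31] read 'b'  n1⇒n2
[32] read 'b'  n2⇒n3
[33] read 'b'  n3⇒n4  → match P0@[30:33]
[34] read 'c'  n4⇒n5 ·f
[35] read 'b'  n5⇒n1 ·f
[36] read 'c'  n1⇒n5 ·f
[37] read 'c'  n5⇒n6  → match P1@[36:37]
[38] read 'c'  n6⇒n6 ·f  → match P1@[37:38]
[39] read 'c'  n6⇒n6 ·f  → match P1@[38:39]
[40] read 'b'  n6⇒n1 ·f
[41] read 'a'  n1⇒n0 ·f
[42] read 'b'  n0⇒n1
[43] read 'c'  n1⇒n5 ·f
[44] read 'c'  n5⇒n6  → match P1@[43:44]
[45] read 'b'  n6⇒n1 ·f
[46] read 'a'  n1⇒n0 ·f
[47] read 'a'  n0⇒n0
[48] read 'c'  n0⇒n5
[49] read 'a'  n5⇒n0 ·f
[50] read 'b'  n0⇒n1
[51] read 'b'  n1⇒n2
[52] read 'b'  n2⇒n3
[53] read 'b'  n3⇒n4  → match P0@[50:53]
[54] read 'c'  n4⇒n5 ·f
[55] read 'b'  n5⇒n1 ·f
[56] read 'b'  n1⇒n2
[57] read 'b'  n2⇒n3
[58] read 'b'  n3⇒n4  → match P0@[55:58]
[59] read 'c'  n4⇒n5 ·f
[60] read 'c'  n5⇒n6  → match P1@[59:60]
[61] read 'a'  n6⇒n0 ·f
[62] read 'c'  n0⇒n5

Matches: [[1,1],[5,0],[6,0],[7,0],[8,0],[14,0],[16,1],[17,1],[18,1],[19,1],[20,1],[25,1],[26,1],[27,1],[28,1],[33,0],[37,1],[38,1],[39,1],[44,1],[53,0],[58,0],[60,1]]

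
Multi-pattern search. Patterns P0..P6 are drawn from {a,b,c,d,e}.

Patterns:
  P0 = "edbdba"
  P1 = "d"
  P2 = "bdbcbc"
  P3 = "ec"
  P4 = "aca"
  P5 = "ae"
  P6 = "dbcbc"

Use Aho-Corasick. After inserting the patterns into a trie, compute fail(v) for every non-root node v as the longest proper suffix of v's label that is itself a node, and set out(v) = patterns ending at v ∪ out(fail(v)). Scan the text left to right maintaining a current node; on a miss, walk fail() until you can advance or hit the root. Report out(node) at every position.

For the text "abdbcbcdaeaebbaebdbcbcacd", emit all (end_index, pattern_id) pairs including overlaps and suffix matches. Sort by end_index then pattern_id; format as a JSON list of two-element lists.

Build:
Trie nodes:
  0='ε' goto a→15 b→8 d→7 e→1
  1='e' goto c→14 d→2
  2='ed' goto b→3
  3='edb' goto d→4
  4='edbd' goto b→5
  5='edbdb' goto a→6
  6='edbdba' goto ·  [P0 ends]
  7='d' goto b→19  [P1 ends]
  8='b' goto d→9
  9='bd' goto b→10
  10='bdb' goto c→11
  11='bdbc' goto b→12
  12='bdbcb' goto c→13
  13='bdbcbc' goto ·  [P2 ends]
  14='ec' goto ·  [P3 ends]
  15='a' goto c→16 e→18
  16='ac' goto a→17
  17='aca' goto ·  [P4 ends]
  18='ae' goto ·  [P5 ends]
  19='db' goto c→20
  20='dbc' goto b→21
  21='dbcb' goto c→22
  22='dbcbc' goto ·  [P6 ends]

Failure links (BFS by depth):
  fail(1) 'e': from fail(0)=0 chase 'e': 0 ⇒ 0;  out=∅∪out(0)=∅
  fail(7) 'd': from fail(0)=0 chase 'd': 0 ⇒ 0;  out={1}∪out(0)={1}
  fail(8) 'b': from fail(0)=0 chase 'b': 0 ⇒ 0;  out=∅∪out(0)=∅
  fail(15) 'a': from fail(0)=0 chase 'a': 0 ⇒ 0;  out=∅∪out(0)=∅
  fail(2) 'ed': from fail(1)=0 chase 'd': 0 ⇒ 7;  out=∅∪out(7)={1}
  fail(9) 'bd': from fail(8)=0 chase 'd': 0 ⇒ 7;  out=∅∪out(7)={1}
  fail(14) 'ec': from fail(1)=0 chase 'c': 0 ⇒ 0;  out={3}∪out(0)={3}
  fail(16) 'ac': from fail(15)=0 chase 'c': 0 ⇒ 0;  out=∅∪out(0)=∅
  fail(18) 'ae': from fail(15)=0 chase 'e': 0 ⇒ 1;  out={5}∪out(1)={5}
  fail(19) 'db': from fail(7)=0 chase 'b': 0 ⇒ 8;  out=∅∪out(8)=∅
  fail(3) 'edb': from fail(2)=7 chase 'b': 7 ⇒ 19;  out=∅∪out(19)=∅
  fail(10) 'bdb': from fail(9)=7 chase 'b': 7 ⇒ 19;  out=∅∪out(19)=∅
  fail(17) 'aca': from fail(16)=0 chase 'a': 0 ⇒ 15;  out={4}∪out(15)={4}
  fail(20) 'dbc': from fail(19)=8 chase 'c': 8→0 ⇒ 0;  out=∅∪out(0)=∅
  fail(4) 'edbd': from fail(3)=19 chase 'd': 19→8 ⇒ 9;  out=∅∪out(9)={1}
  fail(11) 'bdbc': from fail(10)=19 chase 'c': 19 ⇒ 20;  out=∅∪out(20)=∅
  fail(21) 'dbcb': from fail(20)=0 chase 'b': 0 ⇒ 8;  out=∅∪out(8)=∅
  fail(5) 'edbdb': from fail(4)=9 chase 'b': 9 ⇒ 10;  out=∅∪out(10)=∅
  fail(12) 'bdbcb': from fail(11)=20 chase 'b': 20 ⇒ 21;  out=∅∪out(21)=∅
  fail(22) 'dbcbc': from fail(21)=8 chase 'c': 8→0 ⇒ 0;  out={6}∪out(0)={6}
  fail(6) 'edbdba': from fail(5)=10 chase 'a': 10→19→8→0 ⇒ 15;  out={0}∪out(15)={0}
  fail(13) 'bdbcbc': from fail(12)=21 chase 'c': 21 ⇒ 22;  out={2}∪out(22)={2,6}

Scan:
i=0 'a': node 0→15
i=1 'b': node 15→8 ·f
i=2 'd': node 8→9  → match P1@[2:2]
i=3 'b': node 9→10
i=4 'c': node 10→11
i=5 'b': node 11→12
i=6 'c': node 12→13  → match P2@[1:6],P6@[2:6]
i=7 'd': node 13→7 ·f  → match P1@[7:7]
i=8 'a': node 7→15 ·f
i=9 'e': node 15→18  → match P5@[8:9]
i=10 'a': node 18→15 ·f
i=11 'e': node 15→18  → match P5@[10:11]
i=12 'b': node 18→8 ·f
i=13 'b': node 8→8 ·f
i=14 'a': node 8→15 ·f
i=15 'e': node 15→18  → match P5@[14:15]
i=16 'b': node 18→8 ·f
i=17 'd': node 8→9  → match P1@[17:17]
i=18 'b': node 9→10
i=19 'c': node 10→11
i=20 'b': node 11→12
i=21 'c': node 12→13  → match P2@[16:21],P6@[17:21]
i=22 'a': node 13→15 ·f
i=23 'c': node 15→16
i=24 'd': node 16→7 ·f  → match P1@[24:24]

Matches: [[2,1],[6,2],[6,6],[7,1],[9,5],[11,5],[15,5],[17,1],[21,2],[21,6],[24,1]]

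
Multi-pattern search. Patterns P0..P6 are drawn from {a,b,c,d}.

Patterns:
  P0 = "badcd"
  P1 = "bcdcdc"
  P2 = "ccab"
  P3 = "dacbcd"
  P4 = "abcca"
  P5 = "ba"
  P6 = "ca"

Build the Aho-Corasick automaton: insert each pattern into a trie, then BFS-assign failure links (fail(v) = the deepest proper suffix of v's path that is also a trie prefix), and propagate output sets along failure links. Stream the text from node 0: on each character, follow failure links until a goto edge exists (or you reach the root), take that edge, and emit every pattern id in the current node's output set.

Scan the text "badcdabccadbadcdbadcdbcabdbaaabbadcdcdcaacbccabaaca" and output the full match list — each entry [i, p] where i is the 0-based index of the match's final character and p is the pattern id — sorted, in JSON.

Construct AC machine:
Trie nodes:
  0='ε' goto a→21 b→1 c→11 d→15
  1='b' goto a→2 c→6
  2='ba' goto d→3  [P5 ends]
  3='bad' goto c→4
  4='badc' goto d→5
  5='badcd' goto ·  [P0 ends]
  6='bc' goto d→7
  7='bcd' goto c→8
  8='bcdc' goto d→9
  9='bcdcd' goto c→10
  10='bcdcdc' goto ·  [P1 ends]
  11='c' goto a→26 c→12
  12='cc' goto a→13
  13='cca' goto b→14
  14='ccab' goto ·  [P2 ends]
  15='d' goto a→16
  16='da' goto c→17
  17='dac' goto b→18
  18='dacb' goto c→19
  19='dacbc' goto d→20
  20='dacbcd' goto ·  [P3 ends]
  21='a' goto b→22
  22='ab' goto c→23
  23='abc' goto c→24
  24='abcc' goto a→25
  25='abcca' goto ·  [P4 ends]
  26='ca' goto ·  [P6 ends]

Failure links (BFS by depth):
  n1('b'): parent n0 fail=0; on 'b' 0 → fail=0;  out ∅∪∅=∅
  n11('c'): parent n0 fail=0; on 'c' 0 → fail=0;  out ∅∪∅=∅
  n15('d'): parent n0 fail=0; on 'd' 0 → fail=0;  out ∅∪∅=∅
  n21('a'): parent n0 fail=0; on 'a' 0 → fail=0;  out ∅∪∅=∅
  n2('ba'): parent n1 fail=0; on 'a' 0 → fail=21;  out {5}∪∅={5}
  n6('bc'): parent n1 fail=0; on 'c' 0 → fail=11;  out ∅∪∅=∅
  n12('cc'): parent n11 fail=0; on 'c' 0 → fail=11;  out ∅∪∅=∅
  n16('da'): parent n15 fail=0; on 'a' 0 → fail=21;  out ∅∪∅=∅
  n22('ab'): parent n21 fail=0; on 'b' 0 → fail=1;  out ∅∪∅=∅
  n26('ca'): parent n11 fail=0; on 'a' 0 → fail=21;  out {6}∪∅={6}
  n3('bad'): parent n2 fail=21; on 'd' 21→0 → fail=15;  out ∅∪∅=∅
  n7('bcd'): parent n6 fail=11; on 'd' 11→0 → fail=15;  out ∅∪∅=∅
  n13('cca'): parent n12 fail=11; on 'a' 11 → fail=26;  out ∅∪{6}={6}
  n17('dac'): parent n16 fail=21; on 'c' 21→0 → fail=11;  out ∅∪∅=∅
  n23('abc'): parent n22 fail=1; on 'c' 1 → fail=6;  out ∅∪∅=∅
  n4('badc'): parent n3 fail=15; on 'c' 15→0 → fail=11;  out ∅∪∅=∅
  n8('bcdc'): parent n7 fail=15; on 'c' 15→0 → fail=11;  out ∅∪∅=∅
  n14('ccab'): parent n13 fail=26; on 'b' 26→21 → fail=22;  out {2}∪∅={2}
  n18('dacb'): parent n17 fail=11; on 'b' 11→0 → fail=1;  out ∅∪∅=∅
  n24('abcc'): parent n23 fail=6; on 'c' 6→11 → fail=12;  out ∅∪∅=∅
  n5('badcd'): parent n4 fail=11; on 'd' 11→0 → fail=15;  out {0}∪∅={0}
  n9('bcdcd'): parent n8 fail=11; on 'd' 11→0 → fail=15;  out ∅∪∅=∅
  n19('dacbc'): parent n18 fail=1; on 'c' 1 → fail=6;  out ∅∪∅=∅
  n25('abcca'): parent n24 fail=12; on 'a' 12 → fail=13;  out {4}∪{6}={4,6}
  n10('bcdcdc'): parent n9 fail=15; on 'c' 15→0 → fail=11;  out {1}∪∅={1}
  n20('dacbcd'): parent n19 fail=6; on 'd' 6 → fail=7;  out {3}∪∅={3}

Text stream:
i=0 'b': node 0→1
i=1 'a': node 1→2  → match P5@[0:1]
i=2 'd': node 2→3
i=3 'c': node 3→4
i=4 'd': node 4→5  → match P0@[0:4]
i=5 'a': node 5→16 ·f
i=6 'b': node 16→22 ·f
i=7 'c': node 22→23
i=8 'c': node 23→24
i=9 'a': node 24→25  → match P4@[5:9],P6@[8:9]
i=10 'd': node 25→15 ·f
i=11 'b': node 15→1 ·f
i=12 'a': node 1→2  → match P5@[11:12]
i=13 'd': node 2→3
i=14 'c': node 3→4
i=15 'd': node 4→5  → match P0@[11:15]
i=16 'b': node 5→1 ·f
i=17 'a': node 1→2  → match P5@[16:17]
i=18 'd': node 2→3
i=19 'c': node 3→4
i=20 'd': node 4→5  → match P0@[16:20]
i=21 'b': node 5→1 ·f
i=22 'c': node 1→6
i=23 'a': node 6→26 ·f  → match P6@[22:23]
i=24 'b': node 26→22 ·f
i=25 'd': node 22→15 ·f
i=26 'b': node 15→1 ·f
i=27 'a': node 1→2  → match P5@[26:27]
i=28 'a': node 2→21 ·f
i=29 'a': node 21→21 ·f
i=30 'b': node 21→22
i=31 'b': node 22→1 ·f
i=32 'a': node 1→2  → match P5@[31:32]
i=33 'd': node 2→3
i=34 'c': node 3→4
i=35 'd': node 4→5  → match P0@[31:35]
i=36 'c': node 5→11 ·f
i=37 'd': node 11→15 ·f
i=38 'c': node 15→11 ·f
i=39 'a': node 11→26  → match P6@[38:39]
i=40 'a': node 26→21 ·f
i=41 'c': node 21→11 ·f
i=42 'b': node 11→1 ·f
i=43 'c': node 1→6
i=44 'c': node 6→12 ·f
i=45 'a': node 12→13  → match P6@[44:45]
i=46 'b': node 13→14  → match P2@[43:46]
i=47 'a': node 14→2 ·f  → match P5@[46:47]
i=48 'a': node 2→21 ·f
i=49 'c': node 21→11 ·f
i=50 'a': node 11→26  → match P6@[49:50]

Matches: [[1,5],[4,0],[9,4],[9,6],[12,5],[15,0],[17,5],[20,0],[23,6],[27,5],[32,5],[35,0],[39,6],[45,6],[46,2],[47,5],[50,6]]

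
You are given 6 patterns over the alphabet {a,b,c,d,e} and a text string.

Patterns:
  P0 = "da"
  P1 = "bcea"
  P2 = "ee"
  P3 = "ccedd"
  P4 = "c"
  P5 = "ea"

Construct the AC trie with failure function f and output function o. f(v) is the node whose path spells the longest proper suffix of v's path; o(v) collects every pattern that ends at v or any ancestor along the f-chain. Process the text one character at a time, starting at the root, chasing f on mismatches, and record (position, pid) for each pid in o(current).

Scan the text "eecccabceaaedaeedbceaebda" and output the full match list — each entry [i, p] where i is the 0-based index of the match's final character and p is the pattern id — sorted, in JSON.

Construct AC machine:
Trie nodes:
  n0 'ε': b→3 c→9 d→1 e→7
  n1 'd': a→2
  n2 'da': ·  [P0 ends]
  n3 'b': c→4
  n4 'bc': e→5
  n5 'bce': a→6
  n6 'bcea': ·  [P1 ends]
  n7 'e': a→14 e→8
  n8 'ee': ·  [P2 ends]
  n9 'c': c→10  [P4 ends]
  n10 'cc': e→11
  n11 'cce': d→12
  n12 'cced': d→13
  n13 'ccedd': ·  [P3 ends]
  n14 'ea': ·  [P5 ends]

Failure links (BFS by depth):
  n1('d'): parent n0 fail=0; on 'd' 0 → fail=0;  out ∅∪∅=∅
  n3('b'): parent n0 fail=0; on 'b' 0 → fail=0;  out ∅∪∅=∅
  n7('e'): parent n0 fail=0; on 'e' 0 → fail=0;  out ∅∪∅=∅
  n9('c'): parent n0 fail=0; on 'c' 0 → fail=0;  out {4}∪∅={4}
  n2('da'): parent n1 fail=0; on 'a' 0 → fail=0;  out {0}∪∅={0}
  n4('bc'): parent n3 fail=0; on 'c' 0 → fail=9;  out ∅∪{4}={4}
  n8('ee'): parent n7 fail=0; on 'e' 0 → fail=7;  out {2}∪∅={2}
  n10('cc'): parent n9 fail=0; on 'c' 0 → fail=9;  out ∅∪{4}={4}
  n14('ea'): parent n7 fail=0; on 'a' 0 → fail=0;  out {5}∪∅={5}
  n5('bce'): parent n4 fail=9; on 'e' 9→0 → fail=7;  out ∅∪∅=∅
  n11('cce'): parent n10 fail=9; on 'e' 9→0 → fail=7;  out ∅∪∅=∅
  n6('bcea'): parent n5 fail=7; on 'a' 7 → fail=14;  out {1}∪{5}={1,5}
  n12('cced'): parent n11 fail=7; on 'd' 7→0 → fail=1;  out ∅∪∅=∅
  n13('ccedd'): parent n12 fail=1; on 'd' 1→0 → fail=1;  out {3}∪∅={3}

Run:
i=0 'e': node 0→7
i=1 'e': node 7→8  ** P2@[0:1]
i=2 'c': node 8→9 (via fail)  ** P4@[2:2]
i=3 'c': node 9→10  ** P4@[3:3]
i=4 'c': node 10→10 (via fail)  ** P4@[4:4]
i=5 'a': node 10→0 (via fail)
i=6 'b': node 0→3
i=7 'c': node 3→4  ** P4@[7:7]
i=8 'e': node 4→5
i=9 'a': node 5→6  ** P1@[6:9],P5@[8:9]
i=10 'a': node 6→0 (via fail)
i=11 'e': node 0→7
i=12 'd': node 7→1 (via fail)
i=13 'a': node 1→2  ** P0@[12:13]
i=14 'e': node 2→7 (via fail)
i=15 'e': node 7→8  ** P2@[14:15]
i=16 'd': node 8→1 (via fail)
i=17 'b': node 1→3 (via fail)
i=18 'c': node 3→4  ** P4@[18:18]
i=19 'e': node 4→5
i=20 'a': node 5→6  ** P1@[17:20],P5@[19:20]
i=21 'e': node 6→7 (via fail)
i=22 'b': node 7→3 (via fail)
i=23 'd': node 3→1 (via fail)
i=24 'a': node 1→2  ** P0@[23:24]

Matches: [[1,2],[2,4],[3,4],[4,4],[7,4],[9,1],[9,5],[13,0],[15,2],[18,4],[20,1],[20,5],[24,0]]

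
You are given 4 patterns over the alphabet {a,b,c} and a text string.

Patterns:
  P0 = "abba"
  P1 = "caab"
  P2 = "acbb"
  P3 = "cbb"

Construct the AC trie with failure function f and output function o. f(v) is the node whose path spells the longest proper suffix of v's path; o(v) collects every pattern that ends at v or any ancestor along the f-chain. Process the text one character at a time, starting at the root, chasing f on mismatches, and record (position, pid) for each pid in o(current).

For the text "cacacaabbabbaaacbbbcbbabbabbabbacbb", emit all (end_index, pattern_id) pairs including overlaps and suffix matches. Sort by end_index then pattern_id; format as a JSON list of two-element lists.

Build:
Trie (insert patterns):
  0='ε' goto a→1 c→5
  1='a' goto b→2 c→9
  2='ab' goto b→3
  3='abb' goto a→4
  4='abba' goto ·  ←P0
  5='c' goto a→6 b→12
  6='ca' goto a→7
  7='caa' goto b→8
  8='caab' goto ·  ←P1
  9='ac' goto b→10
  10='acb' goto b→11
  11='acbb' goto ·  ←P2
  12='cb' goto b→13
  13='cbb' goto ·  ←P3

BFS fail/out derivation:
  n1('a'): parent n0 fail=0; on 'a' 0 → fail=0;  out ∅∪∅=∅
  n5('c'): parent n0 fail=0; on 'c' 0 → fail=0;  out ∅∪∅=∅
  n2('ab'): parent n1 fail=0; on 'b' 0 → fail=0;  out ∅∪∅=∅
  n6('ca'): parent n5 fail=0; on 'a' 0 → fail=1;  out ∅∪∅=∅
  n9('ac'): parent n1 fail=0; on 'c' 0 → fail=5;  out ∅∪∅=∅
  n12('cb'): parent n5 fail=0; on 'b' 0 → fail=0;  out ∅∪∅=∅
  n3('abb'): parent n2 fail=0; on 'b' 0 → fail=0;  out ∅∪∅=∅
  n7('caa'): parent n6 fail=1; on 'a' 1→0 → fail=1;  out ∅∪∅=∅
  n10('acb'): parent n9 fail=5; on 'b' 5 → fail=12;  out ∅∪∅=∅
  n13('cbb'): parent n12 fail=0; on 'b' 0 → fail=0;  out {3}∪∅={3}
  n4('abba'): parent n3 fail=0; on 'a' 0 → fail=1;  out {0}∪∅={0}
  n8('caab'): parent n7 fail=1; on 'b' 1 → fail=2;  out {1}∪∅={1}
  n11('acbb'): parent n10 fail=12; on 'b' 12 → fail=13;  out {2}∪{3}={2,3}

Scan:
[0] read 'c'  n0⇒n5
[1] read 'a'  n5⇒n6
[2] read 'c'  n6⇒n9 ·f
[3] read 'a'  n9⇒n6 ·f
[4] read 'c'  n6⇒n9 ·f
[5] read 'a'  n9⇒n6 ·f
[6] read 'a'  n6⇒n7
[7] read 'b'  n7⇒n8  → match P1@[4:7]
[8] read 'b'  n8⇒n3 ·f
[9] read 'a'  n3⇒n4  → match P0@[6:9]
[10] read 'b'  n4⇒n2 ·f
[11] read 'b'  n2⇒n3
[12] read 'a'  n3⇒n4  → match P0@[9:12]
[13] read 'a'  n4⇒n1 ·f
[14] read 'a'  n1⇒n1 ·f
[15] read 'c'  n1⇒n9
[16] read 'b'  n9⇒n10
[17] read 'b'  n10⇒n11  → match P2@[14:17],P3@[15:17]
[18] read 'b'  n11⇒n0 ·f
[19] read 'c'  n0⇒n5
[20] read 'b'  n5⇒n12
[21] read 'b'  n12⇒n13  → match P3@[19:21]
[22] read 'a'  n13⇒n1 ·f
[23] read 'b'  n1⇒n2
[24] read 'b'  n2⇒n3
[25] read 'a'  n3⇒n4  → match P0@[22:25]
[26] read 'b'  n4⇒n2 ·f
[27] read 'b'  n2⇒n3
[28] read 'a'  n3⇒n4  → match P0@[25:28]
[29] read 'b'  n4⇒n2 ·f
[30] read 'b'  n2⇒n3
[31] read 'a'  n3⇒n4  → match P0@[28:31]
[32] read 'c'  n4⇒n9 ·f
[33] read 'b'  n9⇒n10
[34] read 'b'  n10⇒n11  → match P2@[31:34],P3@[32:34]

Matches: [[7,1],[9,0],[12,0],[17,2],[17,3],[21,3],[25,0],[28,0],[31,0],[34,2],[34,3]]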